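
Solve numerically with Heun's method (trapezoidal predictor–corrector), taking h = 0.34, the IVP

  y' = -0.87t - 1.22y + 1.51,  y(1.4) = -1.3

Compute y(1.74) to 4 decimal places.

-0.8442

Heun: k1 = f(t_n, y_n); k2 = f(t_n + h, y_n + h·k1); y_{n+1} = y_n + (h/2)·(k1 + k2).
t=1.400000, y=-1.300000:
  k1 = f(1.400000, -1.300000) = 1.878000
  k2 = f(1.740000, -0.661480) = 0.803206
  y ← -1.300000 + (0.34/2)·(1.878000 + 0.803206) = -0.844195
y(1.74) ≈ -0.8442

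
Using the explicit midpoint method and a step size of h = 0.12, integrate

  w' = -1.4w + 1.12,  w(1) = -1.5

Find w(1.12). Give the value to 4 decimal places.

-1.1461

Midpoint: k1 = f(s_n, w_n); k2 = f(s_n + h/2, w_n + (h/2)·k1); w_{n+1} = w_n + h·k2.
s=1.000000, w=-1.500000:
  k1 = f(1.000000, -1.500000) = 3.220000
  k2 = f(1.060000, -1.306800) = 2.949520
  w ← -1.500000 + 0.12·2.949520 = -1.146058
w(1.12) ≈ -1.1461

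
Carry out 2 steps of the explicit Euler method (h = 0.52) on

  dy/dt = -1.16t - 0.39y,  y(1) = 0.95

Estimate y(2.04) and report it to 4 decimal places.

-0.7940

Euler: y_{n+1} = y_n + h·f(t_n, y_n).
t=1.000000, y=0.950000: f=-1.530500 → y ← 0.950000 + 0.52·(-1.530500) = 0.154140
t=1.520000, y=0.154140: f=-1.823315 → y ← 0.154140 + 0.52·(-1.823315) = -0.793984
y(2.04) ≈ -0.7940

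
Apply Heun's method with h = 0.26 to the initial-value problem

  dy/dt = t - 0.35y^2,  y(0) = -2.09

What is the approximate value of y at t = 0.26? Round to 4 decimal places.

Heun: k1 = f(t_n, y_n); k2 = f(t_n + h, y_n + h·k1); y_{n+1} = y_n + (h/2)·(k1 + k2).
t=0.000000, y=-2.090000:
  k1 = f(0.000000, -2.090000) = -1.528835
  k2 = f(0.260000, -2.487497) = -1.905675
  y ← -2.090000 + (0.26/2)·(-1.528835 + (-1.905675)) = -2.536486
y(0.26) ≈ -2.5365

-2.5365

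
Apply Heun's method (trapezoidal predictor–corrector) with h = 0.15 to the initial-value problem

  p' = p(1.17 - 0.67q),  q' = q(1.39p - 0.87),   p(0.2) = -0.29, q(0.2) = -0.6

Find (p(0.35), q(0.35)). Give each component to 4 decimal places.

Heun on (p,q): k1 = f(s_n, state_n); k2 = f(s_n + h, state_n + h·k1); state_{n+1} = state_n + (h/2)·(k1 + k2).
0.200000: (-0.290000, -0.600000)
  k1 = (-0.455880, 0.763860)
  predictor → (-0.358382, -0.485421)
  k2 = (-0.535864, 0.664129)
  → (-0.364381, -0.492901)
(p(0.35), q(0.35)) ≈ (-0.3644, -0.4929)

-0.3644, -0.4929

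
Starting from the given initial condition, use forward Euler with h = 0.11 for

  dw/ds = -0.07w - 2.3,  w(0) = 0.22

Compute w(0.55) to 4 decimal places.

-1.0340

Euler: w_{n+1} = w_n + h·f(s_n, w_n).
s=0.000000, w=0.220000: f=-2.315400 → w ← 0.220000 + 0.11·(-2.315400) = -0.034694
s=0.110000, w=-0.034694: f=-2.297571 → w ← -0.034694 + 0.11·(-2.297571) = -0.287427
s=0.220000, w=-0.287427: f=-2.279880 → w ← -0.287427 + 0.11·(-2.279880) = -0.538214
s=0.330000, w=-0.538214: f=-2.262325 → w ← -0.538214 + 0.11·(-2.262325) = -0.787069
s=0.440000, w=-0.787069: f=-2.244905 → w ← -0.787069 + 0.11·(-2.244905) = -1.034009
w(0.55) ≈ -1.0340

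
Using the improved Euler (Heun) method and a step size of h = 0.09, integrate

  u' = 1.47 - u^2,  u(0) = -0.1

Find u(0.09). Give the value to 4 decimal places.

Heun: k1 = f(s_n, u_n); k2 = f(s_n + h, u_n + h·k1); u_{n+1} = u_n + (h/2)·(k1 + k2).
s=0.000000, u=-0.100000:
  k1 = f(0.000000, -0.100000) = 1.460000
  k2 = f(0.090000, 0.031400) = 1.469014
  u ← -0.100000 + (0.09/2)·(1.460000 + 1.469014) = 0.031806
u(0.09) ≈ 0.0318

0.0318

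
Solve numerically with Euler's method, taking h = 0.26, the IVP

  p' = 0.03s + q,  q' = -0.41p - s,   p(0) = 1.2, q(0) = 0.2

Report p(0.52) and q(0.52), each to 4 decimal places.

1.2728, -0.1290

Euler on (p,q): p_{n+1} = p_n + h·p', q_{n+1} = q_n + h·q'.
0.000000: (1.200000, 0.200000); f=(0.200000, -0.492000) → (1.252000, 0.072080)
0.260000: (1.252000, 0.072080); f=(0.079880, -0.773320) → (1.272769, -0.128983)
(p(0.52), q(0.52)) ≈ (1.2728, -0.1290)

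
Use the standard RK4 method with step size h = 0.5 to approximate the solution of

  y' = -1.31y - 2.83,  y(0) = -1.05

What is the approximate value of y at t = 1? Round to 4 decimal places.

RK4: k1 = f(t_n, y_n); k2 = f(t_n + h/2, y_n + (h/2)·k1); k3 = f(t_n + h/2, y_n + (h/2)·k2); k4 = f(t_n + h, y_n + h·k3); y_{n+1} = y_n + (h/6)·(k1 + 2k2 + 2k3 + k4).
t=0.000000, y=-1.050000:
  k1 = f(0.000000, -1.050000) = -1.454500
  k2 = f(0.250000, -1.413625) = -0.978151
  k3 = f(0.250000, -1.294538) = -1.134155
  k4 = f(0.500000, -1.617078) = -0.711628
  y ← -1.050000 + (0.5/6)·(k1 + 2k2 + 2k3 + k4) = -1.582562
t=0.500000, y=-1.582562:
  k1 = f(0.500000, -1.582562) = -0.756844
  k2 = f(0.750000, -1.771773) = -0.508978
  k3 = f(0.750000, -1.709806) = -0.590154
  k4 = f(1.000000, -1.877639) = -0.370293
  y ← -1.582562 + (0.5/6)·(k1 + 2k2 + 2k3 + k4) = -1.859678
y(1) ≈ -1.8597

-1.8597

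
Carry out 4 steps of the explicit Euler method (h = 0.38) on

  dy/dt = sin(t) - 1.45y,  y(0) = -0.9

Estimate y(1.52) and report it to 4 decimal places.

Euler: y_{n+1} = y_n + h·f(t_n, y_n).
t=0.000000, y=-0.900000: f=1.305000 → y ← -0.900000 + 0.38·1.305000 = -0.404100
t=0.380000, y=-0.404100: f=0.956865 → y ← -0.404100 + 0.38·0.956865 = -0.040491
t=0.760000, y=-0.040491: f=0.747634 → y ← -0.040491 + 0.38·0.747634 = 0.243610
t=1.140000, y=0.243610: f=0.555400 → y ← 0.243610 + 0.38·0.555400 = 0.454661
y(1.52) ≈ 0.4547

0.4547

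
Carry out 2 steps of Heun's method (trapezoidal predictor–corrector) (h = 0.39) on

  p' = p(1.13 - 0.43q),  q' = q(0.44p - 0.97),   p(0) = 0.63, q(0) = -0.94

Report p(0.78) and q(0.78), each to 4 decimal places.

1.8742, -0.6470

Heun on (p,q): k1 = f(t_n, state_n); k2 = f(t_n + h, state_n + h·k1); state_{n+1} = state_n + (h/2)·(k1 + k2).
0.000000: (0.630000, -0.940000)
  k1 = (0.966546, 0.651232)
  predictor → (1.006953, -0.686020)
  k2 = (1.434896, 0.361492)
  → (1.098281, -0.742519)
0.390000: (1.098281, -0.742519)
  k1 = (1.591720, 0.361426)
  predictor → (1.719052, -0.601563)
  k2 = (2.387200, 0.128504)
  → (1.874171, -0.646983)
(p(0.78), q(0.78)) ≈ (1.8742, -0.6470)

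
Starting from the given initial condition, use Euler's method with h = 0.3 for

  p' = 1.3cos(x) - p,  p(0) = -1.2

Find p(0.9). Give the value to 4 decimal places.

0.3622

Euler: p_{n+1} = p_n + h·f(x_n, p_n).
x=0.000000, p=-1.200000: f=2.500000 → p ← -1.200000 + 0.3·2.500000 = -0.450000
x=0.300000, p=-0.450000: f=1.691937 → p ← -0.450000 + 0.3·1.691937 = 0.057581
x=0.600000, p=0.057581: f=1.015355 → p ← 0.057581 + 0.3·1.015355 = 0.362188
p(0.9) ≈ 0.3622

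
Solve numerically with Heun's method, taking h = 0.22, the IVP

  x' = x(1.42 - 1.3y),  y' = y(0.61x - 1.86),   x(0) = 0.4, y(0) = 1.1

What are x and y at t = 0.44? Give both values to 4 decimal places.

Heun on (x,y): k1 = f(t_n, state_n); k2 = f(t_n + h, state_n + h·k1); state_{n+1} = state_n + (h/2)·(k1 + k2).
0.000000: (0.400000, 1.100000)
  k1 = (-0.004000, -1.777600)
  predictor → (0.399120, 0.708928)
  k2 = (0.198919, -1.146008)
  → (0.421441, 0.778403)
0.220000: (0.421441, 0.778403)
  k1 = (0.171980, -1.247719)
  predictor → (0.459277, 0.503905)
  k2 = (0.351312, -0.796090)
  → (0.479003, 0.553584)
(x(0.44), y(0.44)) ≈ (0.4790, 0.5536)

0.4790, 0.5536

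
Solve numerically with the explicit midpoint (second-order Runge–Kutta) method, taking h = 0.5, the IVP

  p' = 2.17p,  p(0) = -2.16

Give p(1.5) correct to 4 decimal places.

-41.2809

Midpoint: k1 = f(x_n, p_n); k2 = f(x_n + h/2, p_n + (h/2)·k1); p_{n+1} = p_n + h·k2.
x=0.000000, p=-2.160000:
  k1 = f(0.000000, -2.160000) = -4.687200
  k2 = f(0.250000, -3.331800) = -7.230006
  p ← -2.160000 + 0.5·(-7.230006) = -5.775003
x=0.500000, p=-5.775003:
  k1 = f(0.500000, -5.775003) = -12.531757
  k2 = f(0.750000, -8.907942) = -19.330234
  p ← -5.775003 + 0.5·(-19.330234) = -15.440120
x=1.000000, p=-15.440120:
  k1 = f(1.000000, -15.440120) = -33.505061
  k2 = f(1.250000, -23.816385) = -51.681556
  p ← -15.440120 + 0.5·(-51.681556) = -41.280898
p(1.5) ≈ -41.2809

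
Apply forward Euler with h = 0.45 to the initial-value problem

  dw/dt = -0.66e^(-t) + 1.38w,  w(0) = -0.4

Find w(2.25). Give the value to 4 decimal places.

Euler: w_{n+1} = w_n + h·f(t_n, w_n).
t=0.000000, w=-0.400000: f=-1.212000 → w ← -0.400000 + 0.45·(-1.212000) = -0.945400
t=0.450000, w=-0.945400: f=-1.725487 → w ← -0.945400 + 0.45·(-1.725487) = -1.721869
t=0.900000, w=-1.721869: f=-2.644515 → w ← -1.721869 + 0.45·(-2.644515) = -2.911901
t=1.350000, w=-2.911901: f=-4.189522 → w ← -2.911901 + 0.45·(-4.189522) = -4.797186
t=1.800000, w=-4.797186: f=-6.729213 → w ← -4.797186 + 0.45·(-6.729213) = -7.825331
w(2.25) ≈ -7.8253

-7.8253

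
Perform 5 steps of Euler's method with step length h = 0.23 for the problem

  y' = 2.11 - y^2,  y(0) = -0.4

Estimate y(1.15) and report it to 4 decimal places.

Euler: y_{n+1} = y_n + h·f(s_n, y_n).
s=0.000000, y=-0.400000: f=1.950000 → y ← -0.400000 + 0.23·1.950000 = 0.048500
s=0.230000, y=0.048500: f=2.107648 → y ← 0.048500 + 0.23·2.107648 = 0.533259
s=0.460000, y=0.533259: f=1.825635 → y ← 0.533259 + 0.23·1.825635 = 0.953155
s=0.690000, y=0.953155: f=1.201496 → y ← 0.953155 + 0.23·1.201496 = 1.229499
s=0.920000, y=1.229499: f=0.598332 → y ← 1.229499 + 0.23·0.598332 = 1.367115
y(1.15) ≈ 1.3671

1.3671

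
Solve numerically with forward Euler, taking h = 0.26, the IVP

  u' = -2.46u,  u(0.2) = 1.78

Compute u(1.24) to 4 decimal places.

0.0300

Euler: u_{n+1} = u_n + h·f(s_n, u_n).
s=0.200000, u=1.780000: f=-4.378800 → u ← 1.780000 + 0.26·(-4.378800) = 0.641512
s=0.460000, u=0.641512: f=-1.578120 → u ← 0.641512 + 0.26·(-1.578120) = 0.231201
s=0.720000, u=0.231201: f=-0.568754 → u ← 0.231201 + 0.26·(-0.568754) = 0.083325
s=0.980000, u=0.083325: f=-0.204979 → u ← 0.083325 + 0.26·(-0.204979) = 0.030030
u(1.24) ≈ 0.0300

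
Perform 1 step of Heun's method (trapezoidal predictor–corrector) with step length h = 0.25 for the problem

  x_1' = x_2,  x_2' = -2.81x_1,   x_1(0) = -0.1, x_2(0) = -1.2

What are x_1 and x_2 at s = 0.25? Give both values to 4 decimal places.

Heun on (x_1,x_2): k1 = f(s_n, state_n); k2 = f(s_n + h, state_n + h·k1); state_{n+1} = state_n + (h/2)·(k1 + k2).
0.000000: (-0.100000, -1.200000)
  k1 = (-1.200000, 0.281000)
  predictor → (-0.400000, -1.129750)
  k2 = (-1.129750, 1.124000)
  → (-0.391219, -1.024375)
(x_1(0.25), x_2(0.25)) ≈ (-0.3912, -1.0244)

-0.3912, -1.0244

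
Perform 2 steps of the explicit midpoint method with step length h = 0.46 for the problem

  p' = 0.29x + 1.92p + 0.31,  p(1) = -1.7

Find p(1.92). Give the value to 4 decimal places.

Midpoint: k1 = f(x_n, p_n); k2 = f(x_n + h/2, p_n + (h/2)·k1); p_{n+1} = p_n + h·k2.
x=1.000000, p=-1.700000:
  k1 = f(1.000000, -1.700000) = -2.664000
  k2 = f(1.230000, -2.312720) = -3.773722
  p ← -1.700000 + 0.46·(-3.773722) = -3.435912
x=1.460000, p=-3.435912:
  k1 = f(1.460000, -3.435912) = -5.863552
  k2 = f(1.690000, -4.784529) = -8.386196
  p ← -3.435912 + 0.46·(-8.386196) = -7.293562
p(1.92) ≈ -7.2936

-7.2936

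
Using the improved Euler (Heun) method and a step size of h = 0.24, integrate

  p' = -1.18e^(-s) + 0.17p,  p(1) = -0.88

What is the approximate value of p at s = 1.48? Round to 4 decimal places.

Heun: k1 = f(s_n, p_n); k2 = f(s_n + h, p_n + h·k1); p_{n+1} = p_n + (h/2)·(k1 + k2).
s=1.000000, p=-0.880000:
  k1 = f(1.000000, -0.880000) = -0.583698
  k2 = f(1.240000, -1.020087) = -0.514888
  p ← -0.880000 + (0.24/2)·(-0.583698 + (-0.514888)) = -1.011830
s=1.240000, p=-1.011830:
  k1 = f(1.240000, -1.011830) = -0.513485
  k2 = f(1.480000, -1.135067) = -0.461574
  p ← -1.011830 + (0.24/2)·(-0.513485 + (-0.461574)) = -1.128837
p(1.48) ≈ -1.1288

-1.1288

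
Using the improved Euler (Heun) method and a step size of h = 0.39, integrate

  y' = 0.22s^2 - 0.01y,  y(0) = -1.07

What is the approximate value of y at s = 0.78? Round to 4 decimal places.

Heun: k1 = f(s_n, y_n); k2 = f(s_n + h, y_n + h·k1); y_{n+1} = y_n + (h/2)·(k1 + k2).
s=0.000000, y=-1.070000:
  k1 = f(0.000000, -1.070000) = 0.010700
  k2 = f(0.390000, -1.065827) = 0.044120
  y ← -1.070000 + (0.39/2)·(0.010700 + 0.044120) = -1.059310
s=0.390000, y=-1.059310:
  k1 = f(0.390000, -1.059310) = 0.044055
  k2 = f(0.780000, -1.042129) = 0.144269
  y ← -1.059310 + (0.39/2)·(0.044055 + 0.144269) = -1.022587
y(0.78) ≈ -1.0226

-1.0226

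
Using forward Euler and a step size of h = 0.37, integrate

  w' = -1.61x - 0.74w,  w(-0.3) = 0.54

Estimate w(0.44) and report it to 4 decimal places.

Euler: w_{n+1} = w_n + h·f(x_n, w_n).
x=-0.300000, w=0.540000: f=0.083400 → w ← 0.540000 + 0.37·0.083400 = 0.570858
x=0.070000, w=0.570858: f=-0.535135 → w ← 0.570858 + 0.37·(-0.535135) = 0.372858
w(0.44) ≈ 0.3729

0.3729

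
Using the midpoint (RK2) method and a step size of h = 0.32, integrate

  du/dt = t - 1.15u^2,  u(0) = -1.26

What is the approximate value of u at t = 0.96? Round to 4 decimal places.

-36.6011

Midpoint: k1 = f(t_n, u_n); k2 = f(t_n + h/2, u_n + (h/2)·k1); u_{n+1} = u_n + h·k2.
t=0.000000, u=-1.260000:
  k1 = f(0.000000, -1.260000) = -1.825740
  k2 = f(0.160000, -1.552118) = -2.610432
  u ← -1.260000 + 0.32·(-2.610432) = -2.095338
t=0.320000, u=-2.095338:
  k1 = f(0.320000, -2.095338) = -4.729009
  k2 = f(0.480000, -2.851980) = -8.873857
  u ← -2.095338 + 0.32·(-8.873857) = -4.934973
t=0.640000, u=-4.934973:
  k1 = f(0.640000, -4.934973) = -27.367047
  k2 = f(0.800000, -9.313700) = -98.956761
  u ← -4.934973 + 0.32·(-98.956761) = -36.601136
u(0.96) ≈ -36.6011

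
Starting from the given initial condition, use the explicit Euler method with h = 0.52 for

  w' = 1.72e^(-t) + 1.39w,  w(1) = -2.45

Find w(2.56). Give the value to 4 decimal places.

-11.0978

Euler: w_{n+1} = w_n + h·f(t_n, w_n).
t=1.000000, w=-2.450000: f=-2.772747 → w ← -2.450000 + 0.52·(-2.772747) = -3.891829
t=1.520000, w=-3.891829: f=-5.033457 → w ← -3.891829 + 0.52·(-5.033457) = -6.509226
t=2.040000, w=-6.509226: f=-8.824175 → w ← -6.509226 + 0.52·(-8.824175) = -11.097798
w(2.56) ≈ -11.0978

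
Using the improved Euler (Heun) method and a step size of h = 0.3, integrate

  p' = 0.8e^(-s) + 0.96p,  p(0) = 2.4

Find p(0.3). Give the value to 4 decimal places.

Heun: k1 = f(s_n, p_n); k2 = f(s_n + h, p_n + h·k1); p_{n+1} = p_n + (h/2)·(k1 + k2).
s=0.000000, p=2.400000:
  k1 = f(0.000000, 2.400000) = 3.104000
  k2 = f(0.300000, 3.331200) = 3.790607
  p ← 2.400000 + (0.3/2)·(3.104000 + 3.790607) = 3.434191
p(0.3) ≈ 3.4342

3.4342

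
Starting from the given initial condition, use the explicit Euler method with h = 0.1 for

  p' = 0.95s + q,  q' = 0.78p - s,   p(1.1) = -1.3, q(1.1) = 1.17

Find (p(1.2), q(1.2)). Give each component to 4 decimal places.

-1.0785, 0.9586

Euler on (p,q): p_{n+1} = p_n + h·p', q_{n+1} = q_n + h·q'.
1.100000: (-1.300000, 1.170000); f=(2.215000, -2.114000) → (-1.078500, 0.958600)
(p(1.2), q(1.2)) ≈ (-1.0785, 0.9586)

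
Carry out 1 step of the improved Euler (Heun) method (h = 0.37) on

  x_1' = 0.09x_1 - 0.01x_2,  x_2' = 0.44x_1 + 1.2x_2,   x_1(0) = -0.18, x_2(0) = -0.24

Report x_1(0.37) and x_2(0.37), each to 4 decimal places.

Heun on (x_1,x_2): k1 = f(t_n, state_n); k2 = f(t_n + h, state_n + h·k1); state_{n+1} = state_n + (h/2)·(k1 + k2).
0.000000: (-0.180000, -0.240000)
  k1 = (-0.013800, -0.367200)
  predictor → (-0.185106, -0.375864)
  k2 = (-0.012901, -0.532483)
  → (-0.184940, -0.406441)
(x_1(0.37), x_2(0.37)) ≈ (-0.1849, -0.4064)

-0.1849, -0.4064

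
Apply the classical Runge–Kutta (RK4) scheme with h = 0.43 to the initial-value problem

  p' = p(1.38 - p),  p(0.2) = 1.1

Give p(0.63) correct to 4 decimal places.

RK4: k1 = f(x_n, p_n); k2 = f(x_n + h/2, p_n + (h/2)·k1); k3 = f(x_n + h/2, p_n + (h/2)·k2); k4 = f(x_n + h, p_n + h·k3); p_{n+1} = p_n + (h/6)·(k1 + 2k2 + 2k3 + k4).
x=0.200000, p=1.100000:
  k1 = f(0.200000, 1.100000) = 0.308000
  k2 = f(0.415000, 1.166220) = 0.249315
  k3 = f(0.415000, 1.153603) = 0.261173
  k4 = f(0.630000, 1.212304) = 0.203298
  p ← 1.100000 + (0.43/6)·(k1 + 2k2 + 2k3 + k4) = 1.209813
p(0.63) ≈ 1.2098

1.2098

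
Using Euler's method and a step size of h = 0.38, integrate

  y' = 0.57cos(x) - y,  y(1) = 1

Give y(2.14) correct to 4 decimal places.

Euler: y_{n+1} = y_n + h·f(x_n, y_n).
x=1.000000, y=1.000000: f=-0.692028 → y ← 1.000000 + 0.38·(-0.692028) = 0.737029
x=1.380000, y=0.737029: f=-0.628934 → y ← 0.737029 + 0.38·(-0.628934) = 0.498034
x=1.760000, y=0.498034: f=-0.605238 → y ← 0.498034 + 0.38·(-0.605238) = 0.268044
y(2.14) ≈ 0.2680

0.2680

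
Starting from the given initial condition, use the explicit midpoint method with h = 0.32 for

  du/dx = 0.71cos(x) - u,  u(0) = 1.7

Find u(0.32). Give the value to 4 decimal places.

Midpoint: k1 = f(x_n, u_n); k2 = f(x_n + h/2, u_n + (h/2)·k1); u_{n+1} = u_n + h·k2.
x=0.000000, u=1.700000:
  k1 = f(0.000000, 1.700000) = -0.990000
  k2 = f(0.160000, 1.541600) = -0.840669
  u ← 1.700000 + 0.32·(-0.840669) = 1.430986
u(0.32) ≈ 1.4310

1.4310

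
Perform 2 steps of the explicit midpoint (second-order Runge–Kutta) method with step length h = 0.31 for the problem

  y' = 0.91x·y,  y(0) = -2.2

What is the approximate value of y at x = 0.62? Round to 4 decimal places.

-2.6106

Midpoint: k1 = f(x_n, y_n); k2 = f(x_n + h/2, y_n + (h/2)·k1); y_{n+1} = y_n + h·k2.
x=0.000000, y=-2.200000:
  k1 = f(0.000000, -2.200000) = 0.000000
  k2 = f(0.155000, -2.200000) = -0.310310
  y ← -2.200000 + 0.31·(-0.310310) = -2.296196
x=0.310000, y=-2.296196:
  k1 = f(0.310000, -2.296196) = -0.647757
  k2 = f(0.465000, -2.396598) = -1.014121
  y ← -2.296196 + 0.31·(-1.014121) = -2.610573
y(0.62) ≈ -2.6106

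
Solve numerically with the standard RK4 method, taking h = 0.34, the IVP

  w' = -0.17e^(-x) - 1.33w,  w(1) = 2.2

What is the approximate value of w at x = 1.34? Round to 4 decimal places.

RK4: k1 = f(x_n, w_n); k2 = f(x_n + h/2, w_n + (h/2)·k1); k3 = f(x_n + h/2, w_n + (h/2)·k2); k4 = f(x_n + h, w_n + h·k3); w_{n+1} = w_n + (h/6)·(k1 + 2k2 + 2k3 + k4).
x=1.000000, w=2.200000:
  k1 = f(1.000000, 2.200000) = -2.988540
  k2 = f(1.170000, 1.691948) = -2.303054
  k3 = f(1.170000, 1.808481) = -2.458042
  k4 = f(1.340000, 1.364266) = -1.858987
  w ← 2.200000 + (0.34/6)·(k1 + 2k2 + 2k3 + k4) = 1.385716
w(1.34) ≈ 1.3857

1.3857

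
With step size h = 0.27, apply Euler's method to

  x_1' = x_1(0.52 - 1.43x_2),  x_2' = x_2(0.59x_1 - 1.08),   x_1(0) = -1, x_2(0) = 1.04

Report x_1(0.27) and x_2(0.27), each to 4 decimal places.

Euler on (x_1,x_2): x_1_{n+1} = x_1_n + h·x_1', x_2_{n+1} = x_2_n + h·x_2'.
0.000000: (-1.000000, 1.040000); f=(0.967200, -1.736800) → (-0.738856, 0.571064)
(x_1(0.27), x_2(0.27)) ≈ (-0.7389, 0.5711)

-0.7389, 0.5711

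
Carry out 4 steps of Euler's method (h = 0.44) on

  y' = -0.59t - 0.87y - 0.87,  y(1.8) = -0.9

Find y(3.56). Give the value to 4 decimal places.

-2.5562

Euler: y_{n+1} = y_n + h·f(t_n, y_n).
t=1.800000, y=-0.900000: f=-1.149000 → y ← -0.900000 + 0.44·(-1.149000) = -1.405560
t=2.240000, y=-1.405560: f=-0.968763 → y ← -1.405560 + 0.44·(-0.968763) = -1.831816
t=2.680000, y=-1.831816: f=-0.857520 → y ← -1.831816 + 0.44·(-0.857520) = -2.209125
t=3.120000, y=-2.209125: f=-0.788862 → y ← -2.209125 + 0.44·(-0.788862) = -2.556224
y(3.56) ≈ -2.5562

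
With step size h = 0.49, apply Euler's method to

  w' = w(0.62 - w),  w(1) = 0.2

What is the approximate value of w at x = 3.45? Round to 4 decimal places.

0.4243

Euler: w_{n+1} = w_n + h·f(x_n, w_n).
x=1.000000, w=0.200000: f=0.084000 → w ← 0.200000 + 0.49·0.084000 = 0.241160
x=1.490000, w=0.241160: f=0.091361 → w ← 0.241160 + 0.49·0.091361 = 0.285927
x=1.980000, w=0.285927: f=0.095520 → w ← 0.285927 + 0.49·0.095520 = 0.332732
x=2.470000, w=0.332732: f=0.095583 → w ← 0.332732 + 0.49·0.095583 = 0.379568
x=2.960000, w=0.379568: f=0.091260 → w ← 0.379568 + 0.49·0.091260 = 0.424285
w(3.45) ≈ 0.4243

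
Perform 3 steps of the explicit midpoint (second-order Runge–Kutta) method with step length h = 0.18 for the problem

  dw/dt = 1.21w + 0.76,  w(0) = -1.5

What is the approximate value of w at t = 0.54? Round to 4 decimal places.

-2.2966

Midpoint: k1 = f(t_n, w_n); k2 = f(t_n + h/2, w_n + (h/2)·k1); w_{n+1} = w_n + h·k2.
t=0.000000, w=-1.500000:
  k1 = f(0.000000, -1.500000) = -1.055000
  k2 = f(0.090000, -1.594950) = -1.169890
  w ← -1.500000 + 0.18·(-1.169890) = -1.710580
t=0.180000, w=-1.710580:
  k1 = f(0.180000, -1.710580) = -1.309802
  k2 = f(0.270000, -1.828462) = -1.452439
  w ← -1.710580 + 0.18·(-1.452439) = -1.972019
t=0.360000, w=-1.972019:
  k1 = f(0.360000, -1.972019) = -1.626143
  k2 = f(0.450000, -2.118372) = -1.803230
  w ← -1.972019 + 0.18·(-1.803230) = -2.296601
w(0.54) ≈ -2.2966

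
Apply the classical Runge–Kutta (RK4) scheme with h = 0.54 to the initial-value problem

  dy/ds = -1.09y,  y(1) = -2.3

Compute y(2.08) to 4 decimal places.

RK4: k1 = f(s_n, y_n); k2 = f(s_n + h/2, y_n + (h/2)·k1); k3 = f(s_n + h/2, y_n + (h/2)·k2); k4 = f(s_n + h, y_n + h·k3); y_{n+1} = y_n + (h/6)·(k1 + 2k2 + 2k3 + k4).
s=1.000000, y=-2.300000:
  k1 = f(1.000000, -2.300000) = 2.507000
  k2 = f(1.270000, -1.623110) = 1.769190
  k3 = f(1.270000, -1.822319) = 1.986327
  k4 = f(1.540000, -1.227383) = 1.337848
  y ← -2.300000 + (0.54/6)·(k1 + 2k2 + 2k3 + k4) = -1.277971
s=1.540000, y=-1.277971:
  k1 = f(1.540000, -1.277971) = 1.392988
  k2 = f(1.810000, -0.901864) = 0.983032
  k3 = f(1.810000, -1.012552) = 1.103682
  k4 = f(2.080000, -0.681982) = 0.743361
  y ← -1.277971 + (0.54/6)·(k1 + 2k2 + 2k3 + k4) = -0.710091
y(2.08) ≈ -0.7101

-0.7101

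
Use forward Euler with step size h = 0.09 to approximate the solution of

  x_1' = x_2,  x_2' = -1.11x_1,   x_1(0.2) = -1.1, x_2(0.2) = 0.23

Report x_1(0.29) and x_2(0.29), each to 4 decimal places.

-1.0793, 0.3399

Euler on (x_1,x_2): x_1_{n+1} = x_1_n + h·x_1', x_2_{n+1} = x_2_n + h·x_2'.
0.200000: (-1.100000, 0.230000); f=(0.230000, 1.221000) → (-1.079300, 0.339890)
(x_1(0.29), x_2(0.29)) ≈ (-1.0793, 0.3399)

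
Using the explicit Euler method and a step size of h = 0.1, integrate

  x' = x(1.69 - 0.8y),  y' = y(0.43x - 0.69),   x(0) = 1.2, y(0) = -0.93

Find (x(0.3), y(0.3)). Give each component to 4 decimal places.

Euler on (x,y): x_{n+1} = x_n + h·x', y_{n+1} = y_n + h·y'.
0.000000: (1.200000, -0.930000); f=(2.920800, 0.161820) → (1.492080, -0.913818)
0.100000: (1.492080, -0.913818); f=(3.612407, 0.044234) → (1.853321, -0.909395)
0.200000: (1.853321, -0.909395); f=(4.480432, -0.097240) → (2.301364, -0.919119)
(x(0.3), y(0.3)) ≈ (2.3014, -0.9191)

2.3014, -0.9191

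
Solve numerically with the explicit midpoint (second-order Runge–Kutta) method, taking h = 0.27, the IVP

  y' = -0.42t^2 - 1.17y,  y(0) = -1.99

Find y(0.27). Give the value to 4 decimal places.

-1.4627

Midpoint: k1 = f(t_n, y_n); k2 = f(t_n + h/2, y_n + (h/2)·k1); y_{n+1} = y_n + h·k2.
t=0.000000, y=-1.990000:
  k1 = f(0.000000, -1.990000) = 2.328300
  k2 = f(0.135000, -1.675679) = 1.952891
  y ← -1.990000 + 0.27·1.952891 = -1.462720
y(0.27) ≈ -1.4627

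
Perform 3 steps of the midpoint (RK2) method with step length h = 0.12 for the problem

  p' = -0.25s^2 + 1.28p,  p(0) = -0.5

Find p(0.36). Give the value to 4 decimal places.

Midpoint: k1 = f(s_n, p_n); k2 = f(s_n + h/2, p_n + (h/2)·k1); p_{n+1} = p_n + h·k2.
s=0.000000, p=-0.500000:
  k1 = f(0.000000, -0.500000) = -0.640000
  k2 = f(0.060000, -0.538400) = -0.690052
  p ← -0.500000 + 0.12·(-0.690052) = -0.582806
s=0.120000, p=-0.582806:
  k1 = f(0.120000, -0.582806) = -0.749592
  k2 = f(0.180000, -0.627782) = -0.811661
  p ← -0.582806 + 0.12·(-0.811661) = -0.680206
s=0.240000, p=-0.680206:
  k1 = f(0.240000, -0.680206) = -0.885063
  k2 = f(0.300000, -0.733309) = -0.961136
  p ← -0.680206 + 0.12·(-0.961136) = -0.795542
p(0.36) ≈ -0.7955

-0.7955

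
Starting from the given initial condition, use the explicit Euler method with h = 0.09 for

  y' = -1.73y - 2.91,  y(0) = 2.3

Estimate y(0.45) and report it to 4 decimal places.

0.0263

Euler: y_{n+1} = y_n + h·f(x_n, y_n).
x=0.000000, y=2.300000: f=-6.889000 → y ← 2.300000 + 0.09·(-6.889000) = 1.679990
x=0.090000, y=1.679990: f=-5.816383 → y ← 1.679990 + 0.09·(-5.816383) = 1.156516
x=0.180000, y=1.156516: f=-4.910772 → y ← 1.156516 + 0.09·(-4.910772) = 0.714546
x=0.270000, y=0.714546: f=-4.146165 → y ← 0.714546 + 0.09·(-4.146165) = 0.341391
x=0.360000, y=0.341391: f=-3.500607 → y ← 0.341391 + 0.09·(-3.500607) = 0.026337
y(0.45) ≈ 0.0263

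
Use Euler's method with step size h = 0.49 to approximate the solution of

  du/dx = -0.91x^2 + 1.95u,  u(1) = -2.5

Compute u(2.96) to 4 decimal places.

Euler: u_{n+1} = u_n + h·f(x_n, u_n).
x=1.000000, u=-2.500000: f=-5.785000 → u ← -2.500000 + 0.49·(-5.785000) = -5.334650
x=1.490000, u=-5.334650: f=-12.422859 → u ← -5.334650 + 0.49·(-12.422859) = -11.421851
x=1.980000, u=-11.421851: f=-25.840173 → u ← -11.421851 + 0.49·(-25.840173) = -24.083535
x=2.470000, u=-24.083535: f=-52.514713 → u ← -24.083535 + 0.49·(-52.514713) = -49.815745
u(2.96) ≈ -49.8157

-49.8157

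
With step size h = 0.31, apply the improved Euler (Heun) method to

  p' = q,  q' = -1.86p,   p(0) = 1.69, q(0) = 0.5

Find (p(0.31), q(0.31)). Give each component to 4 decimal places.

1.6940, -0.5191

Heun on (p,q): k1 = f(t_n, state_n); k2 = f(t_n + h, state_n + h·k1); state_{n+1} = state_n + (h/2)·(k1 + k2).
0.000000: (1.690000, 0.500000)
  k1 = (0.500000, -3.143400)
  predictor → (1.845000, -0.474454)
  k2 = (-0.474454, -3.431700)
  → (1.693960, -0.519141)
(p(0.31), q(0.31)) ≈ (1.6940, -0.5191)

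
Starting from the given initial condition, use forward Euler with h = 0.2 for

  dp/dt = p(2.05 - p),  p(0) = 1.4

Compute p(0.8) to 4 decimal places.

Euler: p_{n+1} = p_n + h·f(t_n, p_n).
t=0.000000, p=1.400000: f=0.910000 → p ← 1.400000 + 0.2·0.910000 = 1.582000
t=0.200000, p=1.582000: f=0.740376 → p ← 1.582000 + 0.2·0.740376 = 1.730075
t=0.400000, p=1.730075: f=0.553494 → p ← 1.730075 + 0.2·0.553494 = 1.840774
t=0.600000, p=1.840774: f=0.385138 → p ← 1.840774 + 0.2·0.385138 = 1.917802
p(0.8) ≈ 1.9178

1.9178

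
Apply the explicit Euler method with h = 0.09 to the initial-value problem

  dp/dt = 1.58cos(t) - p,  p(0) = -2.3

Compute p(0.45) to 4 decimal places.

Euler: p_{n+1} = p_n + h·f(t_n, p_n).
t=0.000000, p=-2.300000: f=3.880000 → p ← -2.300000 + 0.09·3.880000 = -1.950800
t=0.090000, p=-1.950800: f=3.524405 → p ← -1.950800 + 0.09·3.524405 = -1.633604
t=0.180000, p=-1.633604: f=3.188077 → p ← -1.633604 + 0.09·3.188077 = -1.346677
t=0.270000, p=-1.346677: f=2.869435 → p ← -1.346677 + 0.09·2.869435 = -1.088428
t=0.360000, p=-1.088428: f=2.567144 → p ← -1.088428 + 0.09·2.567144 = -0.857385
p(0.45) ≈ -0.8574

-0.8574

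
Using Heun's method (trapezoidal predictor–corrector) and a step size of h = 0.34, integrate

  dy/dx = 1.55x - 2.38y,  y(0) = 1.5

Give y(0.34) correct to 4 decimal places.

Heun: k1 = f(x_n, y_n); k2 = f(x_n + h, y_n + h·k1); y_{n+1} = y_n + (h/2)·(k1 + k2).
x=0.000000, y=1.500000:
  k1 = f(0.000000, 1.500000) = -3.570000
  k2 = f(0.340000, 0.286200) = -0.154156
  y ← 1.500000 + (0.34/2)·(-3.570000 + (-0.154156)) = 0.866893
y(0.34) ≈ 0.8669

0.8669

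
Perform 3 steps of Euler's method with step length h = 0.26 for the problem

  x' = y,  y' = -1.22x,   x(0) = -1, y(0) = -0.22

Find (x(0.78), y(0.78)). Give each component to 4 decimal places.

Euler on (x,y): x_{n+1} = x_n + h·x', y_{n+1} = y_n + h·y'.
0.000000: (-1.000000, -0.220000); f=(-0.220000, 1.220000) → (-1.057200, 0.097200)
0.260000: (-1.057200, 0.097200); f=(0.097200, 1.289784) → (-1.031928, 0.432544)
0.520000: (-1.031928, 0.432544); f=(0.432544, 1.258952) → (-0.919467, 0.759871)
(x(0.78), y(0.78)) ≈ (-0.9195, 0.7599)

-0.9195, 0.7599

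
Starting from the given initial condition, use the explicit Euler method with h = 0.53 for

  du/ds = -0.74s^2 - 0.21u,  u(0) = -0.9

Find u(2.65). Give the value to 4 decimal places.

-3.5681

Euler: u_{n+1} = u_n + h·f(s_n, u_n).
s=0.000000, u=-0.900000: f=0.189000 → u ← -0.900000 + 0.53·0.189000 = -0.799830
s=0.530000, u=-0.799830: f=-0.039902 → u ← -0.799830 + 0.53·(-0.039902) = -0.820978
s=1.060000, u=-0.820978: f=-0.659059 → u ← -0.820978 + 0.53·(-0.659059) = -1.170279
s=1.590000, u=-1.170279: f=-1.625035 → u ← -1.170279 + 0.53·(-1.625035) = -2.031548
s=2.120000, u=-2.031548: f=-2.899231 → u ← -2.031548 + 0.53·(-2.899231) = -3.568140
u(2.65) ≈ -3.5681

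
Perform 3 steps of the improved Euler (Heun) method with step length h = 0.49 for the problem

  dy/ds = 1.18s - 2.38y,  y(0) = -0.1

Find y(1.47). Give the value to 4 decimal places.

Heun: k1 = f(s_n, y_n); k2 = f(s_n + h, y_n + h·k1); y_{n+1} = y_n + (h/2)·(k1 + k2).
s=0.000000, y=-0.100000:
  k1 = f(0.000000, -0.100000) = 0.238000
  k2 = f(0.490000, 0.016620) = 0.538644
  y ← -0.100000 + (0.49/2)·(0.238000 + 0.538644) = 0.090278
s=0.490000, y=0.090278:
  k1 = f(0.490000, 0.090278) = 0.363339
  k2 = f(0.980000, 0.268314) = 0.517813
  y ← 0.090278 + (0.49/2)·(0.363339 + 0.517813) = 0.306160
s=0.980000, y=0.306160:
  k1 = f(0.980000, 0.306160) = 0.427739
  k2 = f(1.470000, 0.515752) = 0.507110
  y ← 0.306160 + (0.49/2)·(0.427739 + 0.507110) = 0.535198
y(1.47) ≈ 0.5352

0.5352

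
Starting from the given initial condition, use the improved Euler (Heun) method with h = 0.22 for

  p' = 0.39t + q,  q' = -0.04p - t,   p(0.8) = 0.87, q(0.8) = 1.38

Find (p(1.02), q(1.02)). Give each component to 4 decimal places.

Heun on (p,q): k1 = f(t_n, state_n); k2 = f(t_n + h, state_n + h·k1); state_{n+1} = state_n + (h/2)·(k1 + k2).
0.800000: (0.870000, 1.380000)
  k1 = (1.692000, -0.834800)
  predictor → (1.242240, 1.196344)
  k2 = (1.594144, -1.069690)
  → (1.231476, 1.170506)
(p(1.02), q(1.02)) ≈ (1.2315, 1.1705)

1.2315, 1.1705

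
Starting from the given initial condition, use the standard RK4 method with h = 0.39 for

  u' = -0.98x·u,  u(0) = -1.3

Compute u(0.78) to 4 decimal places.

RK4: k1 = f(x_n, u_n); k2 = f(x_n + h/2, u_n + (h/2)·k1); k3 = f(x_n + h/2, u_n + (h/2)·k2); k4 = f(x_n + h, u_n + h·k3); u_{n+1} = u_n + (h/6)·(k1 + 2k2 + 2k3 + k4).
x=0.000000, u=-1.300000:
  k1 = f(0.000000, -1.300000) = 0.000000
  k2 = f(0.195000, -1.300000) = 0.248430
  k3 = f(0.195000, -1.251556) = 0.239172
  k4 = f(0.390000, -1.206723) = 0.461209
  u ← -1.300000 + (0.39/6)·(k1 + 2k2 + 2k3 + k4) = -1.206633
x=0.390000, u=-1.206633:
  k1 = f(0.390000, -1.206633) = 0.461175
  k2 = f(0.585000, -1.116704) = 0.640206
  k3 = f(0.585000, -1.081793) = 0.620192
  k4 = f(0.780000, -0.964758) = 0.737461
  u ← -1.206633 + (0.39/6)·(k1 + 2k2 + 2k3 + k4) = -0.964870
u(0.78) ≈ -0.9649

-0.9649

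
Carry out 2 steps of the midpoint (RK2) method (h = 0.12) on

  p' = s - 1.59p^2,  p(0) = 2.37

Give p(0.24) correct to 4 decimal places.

Midpoint: k1 = f(s_n, p_n); k2 = f(s_n + h/2, p_n + (h/2)·k1); p_{n+1} = p_n + h·k2.
s=0.000000, p=2.370000:
  k1 = f(0.000000, 2.370000) = -8.930871
  k2 = f(0.060000, 1.834148) = -5.288916
  p ← 2.370000 + 0.12·(-5.288916) = 1.735330
s=0.120000, p=1.735330:
  k1 = f(0.120000, 1.735330) = -4.668079
  k2 = f(0.180000, 1.455245) = -3.187205
  p ← 1.735330 + 0.12·(-3.187205) = 1.352866
p(0.24) ≈ 1.3529

1.3529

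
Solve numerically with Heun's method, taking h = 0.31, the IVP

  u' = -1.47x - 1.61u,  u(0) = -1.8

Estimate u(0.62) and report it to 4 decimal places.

-0.9250

Heun: k1 = f(x_n, u_n); k2 = f(x_n + h, u_n + h·k1); u_{n+1} = u_n + (h/2)·(k1 + k2).
x=0.000000, u=-1.800000:
  k1 = f(0.000000, -1.800000) = 2.898000
  k2 = f(0.310000, -0.901620) = 0.995908
  u ← -1.800000 + (0.31/2)·(2.898000 + 0.995908) = -1.196444
x=0.310000, u=-1.196444:
  k1 = f(0.310000, -1.196444) = 1.470575
  k2 = f(0.620000, -0.740566) = 0.280911
  u ← -1.196444 + (0.31/2)·(1.470575 + 0.280911) = -0.924964
u(0.62) ≈ -0.9250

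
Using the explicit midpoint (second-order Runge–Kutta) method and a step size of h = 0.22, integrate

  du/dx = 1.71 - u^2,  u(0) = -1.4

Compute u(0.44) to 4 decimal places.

-1.6058

Midpoint: k1 = f(x_n, u_n); k2 = f(x_n + h/2, u_n + (h/2)·k1); u_{n+1} = u_n + h·k2.
x=0.000000, u=-1.400000:
  k1 = f(0.000000, -1.400000) = -0.250000
  k2 = f(0.110000, -1.427500) = -0.327756
  u ← -1.400000 + 0.22·(-0.327756) = -1.472106
x=0.220000, u=-1.472106:
  k1 = f(0.220000, -1.472106) = -0.457097
  k2 = f(0.330000, -1.522387) = -0.607662
  u ← -1.472106 + 0.22·(-0.607662) = -1.605792
u(0.44) ≈ -1.6058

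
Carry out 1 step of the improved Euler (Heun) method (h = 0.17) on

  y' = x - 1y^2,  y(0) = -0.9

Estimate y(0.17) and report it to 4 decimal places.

Heun: k1 = f(x_n, y_n); k2 = f(x_n + h, y_n + h·k1); y_{n+1} = y_n + (h/2)·(k1 + k2).
x=0.000000, y=-0.900000:
  k1 = f(0.000000, -0.900000) = -0.810000
  k2 = f(0.170000, -1.037700) = -0.906821
  y ← -0.900000 + (0.17/2)·(-0.810000 + (-0.906821)) = -1.045930
y(0.17) ≈ -1.0459

-1.0459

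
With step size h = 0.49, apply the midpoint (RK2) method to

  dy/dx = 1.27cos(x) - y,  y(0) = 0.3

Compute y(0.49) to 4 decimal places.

Midpoint: k1 = f(x_n, y_n); k2 = f(x_n + h/2, y_n + (h/2)·k1); y_{n+1} = y_n + h·k2.
x=0.000000, y=0.300000:
  k1 = f(0.000000, 0.300000) = 0.970000
  k2 = f(0.245000, 0.537650) = 0.694424
  y ← 0.300000 + 0.49·0.694424 = 0.640268
y(0.49) ≈ 0.6403

0.6403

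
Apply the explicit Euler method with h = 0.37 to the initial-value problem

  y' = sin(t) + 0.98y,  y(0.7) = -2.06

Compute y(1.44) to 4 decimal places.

Euler: y_{n+1} = y_n + h·f(t_n, y_n).
t=0.700000, y=-2.060000: f=-1.374582 → y ← -2.060000 + 0.37·(-1.374582) = -2.568595
t=1.070000, y=-2.568595: f=-1.640023 → y ← -2.568595 + 0.37·(-1.640023) = -3.175404
y(1.44) ≈ -3.1754

-3.1754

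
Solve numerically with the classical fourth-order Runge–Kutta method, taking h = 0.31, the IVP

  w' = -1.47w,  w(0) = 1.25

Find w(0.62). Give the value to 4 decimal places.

RK4: k1 = f(s_n, w_n); k2 = f(s_n + h/2, w_n + (h/2)·k1); k3 = f(s_n + h/2, w_n + (h/2)·k2); k4 = f(s_n + h, w_n + h·k3); w_{n+1} = w_n + (h/6)·(k1 + 2k2 + 2k3 + k4).
s=0.000000, w=1.250000:
  k1 = f(0.000000, 1.250000) = -1.837500
  k2 = f(0.155000, 0.965188) = -1.418826
  k3 = f(0.155000, 1.030082) = -1.514221
  k4 = f(0.310000, 0.780592) = -1.147470
  w ← 1.250000 + (0.31/6)·(k1 + 2k2 + 2k3 + k4) = 0.792695
s=0.310000, w=0.792695:
  k1 = f(0.310000, 0.792695) = -1.165262
  k2 = f(0.465000, 0.612080) = -0.899757
  k3 = f(0.465000, 0.653233) = -0.960252
  k4 = f(0.620000, 0.495017) = -0.727675
  w ← 0.792695 + (0.31/6)·(k1 + 2k2 + 2k3 + k4) = 0.502692
w(0.62) ≈ 0.5027

0.5027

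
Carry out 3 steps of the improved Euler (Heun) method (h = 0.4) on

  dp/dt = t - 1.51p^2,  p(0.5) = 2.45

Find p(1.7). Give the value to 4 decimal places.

0.9337

Heun: k1 = f(t_n, p_n); k2 = f(t_n + h, p_n + h·k1); p_{n+1} = p_n + (h/2)·(k1 + k2).
t=0.500000, p=2.450000:
  k1 = f(0.500000, 2.450000) = -8.563775
  k2 = f(0.900000, -0.975510) = -0.536946
  p ← 2.450000 + (0.4/2)·(-8.563775 + (-0.536946)) = 0.629856
t=0.900000, p=0.629856:
  k1 = f(0.900000, 0.629856) = 0.300955
  k2 = f(1.300000, 0.750238) = 0.450086
  p ← 0.629856 + (0.4/2)·(0.300955 + 0.450086) = 0.780064
t=1.300000, p=0.780064:
  k1 = f(1.300000, 0.780064) = 0.381165
  k2 = f(1.700000, 0.932530) = 0.386885
  p ← 0.780064 + (0.4/2)·(0.381165 + 0.386885) = 0.933674
p(1.7) ≈ 0.9337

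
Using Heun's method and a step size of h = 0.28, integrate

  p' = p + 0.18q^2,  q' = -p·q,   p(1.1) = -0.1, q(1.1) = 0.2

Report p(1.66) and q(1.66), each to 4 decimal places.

-0.1684, 0.2151

Heun on (p,q): k1 = f(x_n, state_n); k2 = f(x_n + h, state_n + h·k1); state_{n+1} = state_n + (h/2)·(k1 + k2).
1.100000: (-0.100000, 0.200000)
  k1 = (-0.092800, 0.020000)
  predictor → (-0.125984, 0.205600)
  k2 = (-0.118375, 0.025902)
  → (-0.129565, 0.206426)
1.380000: (-0.129565, 0.206426)
  k1 = (-0.121894, 0.026746)
  predictor → (-0.163695, 0.213915)
  k2 = (-0.155458, 0.035017)
  → (-0.168394, 0.215073)
(p(1.66), q(1.66)) ≈ (-0.1684, 0.2151)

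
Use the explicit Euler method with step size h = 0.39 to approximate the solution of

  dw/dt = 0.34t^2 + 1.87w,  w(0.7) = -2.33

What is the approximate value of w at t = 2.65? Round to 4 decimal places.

-32.2901

Euler: w_{n+1} = w_n + h·f(t_n, w_n).
t=0.700000, w=-2.330000: f=-4.190500 → w ← -2.330000 + 0.39·(-4.190500) = -3.964295
t=1.090000, w=-3.964295: f=-7.009278 → w ← -3.964295 + 0.39·(-7.009278) = -6.697913
t=1.480000, w=-6.697913: f=-11.780362 → w ← -6.697913 + 0.39·(-11.780362) = -11.292254
t=1.870000, w=-11.292254: f=-19.927570 → w ← -11.292254 + 0.39·(-19.927570) = -19.064007
t=2.260000, w=-19.064007: f=-33.913108 → w ← -19.064007 + 0.39·(-33.913108) = -32.290119
w(2.65) ≈ -32.2901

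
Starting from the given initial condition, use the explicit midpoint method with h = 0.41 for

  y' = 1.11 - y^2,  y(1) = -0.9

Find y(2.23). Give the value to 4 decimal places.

-0.0030

Midpoint: k1 = f(s_n, y_n); k2 = f(s_n + h/2, y_n + (h/2)·k1); y_{n+1} = y_n + h·k2.
s=1.000000, y=-0.900000:
  k1 = f(1.000000, -0.900000) = 0.300000
  k2 = f(1.205000, -0.838500) = 0.406918
  y ← -0.900000 + 0.41·0.406918 = -0.733164
s=1.410000, y=-0.733164:
  k1 = f(1.410000, -0.733164) = 0.572471
  k2 = f(1.615000, -0.615807) = 0.730782
  y ← -0.733164 + 0.41·0.730782 = -0.433543
s=1.820000, y=-0.433543:
  k1 = f(1.820000, -0.433543) = 0.922040
  k2 = f(2.025000, -0.244525) = 1.050207
  y ← -0.433543 + 0.41·1.050207 = -0.002958
y(2.23) ≈ -0.0030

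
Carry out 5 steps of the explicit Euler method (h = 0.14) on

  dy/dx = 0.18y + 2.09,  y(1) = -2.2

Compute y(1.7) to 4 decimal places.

Euler: y_{n+1} = y_n + h·f(x_n, y_n).
x=1.000000, y=-2.200000: f=1.694000 → y ← -2.200000 + 0.14·1.694000 = -1.962840
x=1.140000, y=-1.962840: f=1.736689 → y ← -1.962840 + 0.14·1.736689 = -1.719704
x=1.280000, y=-1.719704: f=1.780453 → y ← -1.719704 + 0.14·1.780453 = -1.470440
x=1.420000, y=-1.470440: f=1.825321 → y ← -1.470440 + 0.14·1.825321 = -1.214895
x=1.560000, y=-1.214895: f=1.871319 → y ← -1.214895 + 0.14·1.871319 = -0.952911
y(1.7) ≈ -0.9529

-0.9529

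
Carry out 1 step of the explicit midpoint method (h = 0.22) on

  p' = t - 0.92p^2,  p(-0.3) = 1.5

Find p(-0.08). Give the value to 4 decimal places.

1.1473

Midpoint: k1 = f(t_n, p_n); k2 = f(t_n + h/2, p_n + (h/2)·k1); p_{n+1} = p_n + h·k2.
t=-0.300000, p=1.500000:
  k1 = f(-0.300000, 1.500000) = -2.370000
  k2 = f(-0.190000, 1.239300) = -1.602995
  p ← 1.500000 + 0.22·(-1.602995) = 1.147341
p(-0.08) ≈ 1.1473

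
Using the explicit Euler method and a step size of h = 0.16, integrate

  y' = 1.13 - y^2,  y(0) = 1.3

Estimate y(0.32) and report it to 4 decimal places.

Euler: y_{n+1} = y_n + h·f(x_n, y_n).
x=0.000000, y=1.300000: f=-0.560000 → y ← 1.300000 + 0.16·(-0.560000) = 1.210400
x=0.160000, y=1.210400: f=-0.335068 → y ← 1.210400 + 0.16·(-0.335068) = 1.156789
y(0.32) ≈ 1.1568

1.1568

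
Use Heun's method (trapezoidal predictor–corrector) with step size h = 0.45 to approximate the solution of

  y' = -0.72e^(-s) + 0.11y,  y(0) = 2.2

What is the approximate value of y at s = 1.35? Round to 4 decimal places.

1.9561

Heun: k1 = f(s_n, y_n); k2 = f(s_n + h, y_n + h·k1); y_{n+1} = y_n + (h/2)·(k1 + k2).
s=0.000000, y=2.200000:
  k1 = f(0.000000, 2.200000) = -0.478000
  k2 = f(0.450000, 1.984900) = -0.240753
  y ← 2.200000 + (0.45/2)·(-0.478000 + (-0.240753)) = 2.038281
s=0.450000, y=2.038281:
  k1 = f(0.450000, 2.038281) = -0.234881
  k2 = f(0.900000, 1.932584) = -0.080146
  y ← 2.038281 + (0.45/2)·(-0.234881 + (-0.080146)) = 1.967399
s=0.900000, y=1.967399:
  k1 = f(0.900000, 1.967399) = -0.076316
  k2 = f(1.350000, 1.933057) = 0.025983
  y ← 1.967399 + (0.45/2)·(-0.076316 + 0.025983) = 1.956074
y(1.35) ≈ 1.9561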